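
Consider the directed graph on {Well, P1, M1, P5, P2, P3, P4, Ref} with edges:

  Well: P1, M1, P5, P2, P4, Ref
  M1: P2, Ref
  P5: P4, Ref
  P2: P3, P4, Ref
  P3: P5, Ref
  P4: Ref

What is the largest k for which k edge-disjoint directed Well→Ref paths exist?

Assign every edge capacity 1; by Menger, the answer equals the max flow.
Path Well→Ref (+1); total 1.
Path Well→M1→Ref (+1); total 2.
Path Well→P5→Ref (+1); total 3.
Path Well→P2→Ref (+1); total 4.
Path Well→P4→Ref (+1); total 5.
No residual Well→Ref path; max flow = 5.
Certifying cut of size 5: {Well→M1, Well→P2, Well→P4, Well→P5, Well→Ref}.

5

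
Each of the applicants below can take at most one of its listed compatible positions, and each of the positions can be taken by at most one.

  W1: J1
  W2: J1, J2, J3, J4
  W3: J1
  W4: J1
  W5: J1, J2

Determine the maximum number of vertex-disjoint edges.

3

Unit-capacity flow: source→left, listed edges, right→sink; max matching = max flow.
Augmenting path W1→J1 (+1); matched 1.
Augmenting path W2→J2 (+1); matched 2.
Augmenting path W5→J2→W2→J3 (+1); matched 3.
No augmenting path remains; maximum matching = 3.
König certificate: {W2, W5, J1} is a vertex cover of size 3 (every listed pair touches it), so no matching can be larger.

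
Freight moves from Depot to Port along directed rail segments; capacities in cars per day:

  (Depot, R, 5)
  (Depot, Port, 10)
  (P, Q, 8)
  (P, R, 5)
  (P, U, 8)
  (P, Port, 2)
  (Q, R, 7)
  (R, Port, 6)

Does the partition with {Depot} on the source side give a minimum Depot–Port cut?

Yes — it is a minimum cut (capacity 15).

Given cut capacity: 5 + 10 = 15.
Augment Depot→Port: bottleneck 10, flow now 10.
Augment Depot→R→Port: bottleneck 5, flow now 15.
No augmenting path remains; maximum flow = 15.
Cut capacity 15 equals the max flow, so it is a minimum cut.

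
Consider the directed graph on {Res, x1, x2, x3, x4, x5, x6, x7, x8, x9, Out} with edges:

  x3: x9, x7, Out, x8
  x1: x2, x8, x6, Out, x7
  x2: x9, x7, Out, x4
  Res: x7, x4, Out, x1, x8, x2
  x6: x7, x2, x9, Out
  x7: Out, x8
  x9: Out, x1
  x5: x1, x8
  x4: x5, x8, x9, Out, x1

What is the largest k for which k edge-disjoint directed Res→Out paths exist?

Assign every edge capacity 1; by Menger, the answer equals the max flow.
Path Res→Out (+1); total 1.
Path Res→x1→Out (+1); total 2.
Path Res→x2→Out (+1); total 3.
Path Res→x4→Out (+1); total 4.
Path Res→x7→Out (+1); total 5.
No residual Res→Out path; max flow = 5.
Certifying cut of size 5: {Res→Out, Res→x1, Res→x2, Res→x4, Res→x7}.

5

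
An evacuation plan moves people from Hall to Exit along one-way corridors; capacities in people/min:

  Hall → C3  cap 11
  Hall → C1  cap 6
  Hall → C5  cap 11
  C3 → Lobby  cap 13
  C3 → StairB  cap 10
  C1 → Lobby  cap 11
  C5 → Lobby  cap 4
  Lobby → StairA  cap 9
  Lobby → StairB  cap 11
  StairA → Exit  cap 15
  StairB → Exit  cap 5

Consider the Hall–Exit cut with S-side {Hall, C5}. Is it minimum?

Given cut capacity: 11 + 6 + 4 = 21.
Augment Hall→C3→StairB→Exit: bottleneck 5, flow now 5.
Augment Hall→C3→Lobby→StairA→Exit: bottleneck 6, flow now 11.
Augment Hall→C1→Lobby→StairA→Exit: bottleneck 3, flow now 14.
No augmenting path remains; maximum flow = 14.
In the residual graph, reachable from Hall: {Hall, C3, C1, C5, Lobby, StairB}.
Min-cut edges: Lobby→StairA (9), StairB→Exit (5); capacity 9 + 5 = 14.
Cut capacity 21 exceeds the max flow 14, so it is not minimum.

No — its capacity is 21, but the minimum cut has capacity 14.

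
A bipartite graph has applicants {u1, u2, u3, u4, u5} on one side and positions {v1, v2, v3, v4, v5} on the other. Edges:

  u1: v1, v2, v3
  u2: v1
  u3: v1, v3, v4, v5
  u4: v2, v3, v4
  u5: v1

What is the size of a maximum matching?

Unit-capacity flow: source→left, listed edges, right→sink; max matching = max flow.
Augmenting path u1→v1 (+1); matched 1.
Augmenting path u3→v3 (+1); matched 2.
Augmenting path u4→v2 (+1); matched 3.
Augmenting path u2→v1→u1→v2→u4→v4 (+1); matched 4.
No augmenting path remains; maximum matching = 4.
König certificate: {u1, u3, u4, v1} is a vertex cover of size 4 (every listed pair touches it), so no matching can be larger.

4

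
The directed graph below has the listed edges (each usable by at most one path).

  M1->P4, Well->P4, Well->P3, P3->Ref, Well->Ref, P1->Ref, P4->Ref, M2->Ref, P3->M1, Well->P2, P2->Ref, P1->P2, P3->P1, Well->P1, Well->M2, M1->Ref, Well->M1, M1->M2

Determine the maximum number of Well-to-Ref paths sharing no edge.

7

Assign every edge capacity 1; by Menger, the answer equals the max flow.
Path Well→Ref (+1); total 1.
Path Well→P3→Ref (+1); total 2.
Path Well→M1→Ref (+1); total 3.
Path Well→M2→Ref (+1); total 4.
Path Well→P1→Ref (+1); total 5.
Path Well→P4→Ref (+1); total 6.
Path Well→P2→Ref (+1); total 7.
No residual Well→Ref path; max flow = 7.
Certifying cut of size 7: {Well→M1, Well→M2, Well→P1, Well→P2, Well→P3, Well→P4, Well→Ref}.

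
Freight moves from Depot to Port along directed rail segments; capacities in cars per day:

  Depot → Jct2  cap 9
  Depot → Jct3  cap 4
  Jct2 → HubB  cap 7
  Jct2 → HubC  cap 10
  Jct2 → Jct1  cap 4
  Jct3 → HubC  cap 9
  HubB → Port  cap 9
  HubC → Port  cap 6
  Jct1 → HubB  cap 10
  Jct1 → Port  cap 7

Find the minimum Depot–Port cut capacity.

Augment Depot→Jct2→HubB→Port: bottleneck 7, flow now 7.
Augment Depot→Jct2→HubC→Port: bottleneck 2, flow now 9.
Augment Depot→Jct3→HubC→Port: bottleneck 4, flow now 13.
No augmenting path remains; maximum flow = 13.
By max-flow min-cut, the minimum cut capacity equals the max flow.
In the residual graph, reachable from Depot: {Depot}.
Min-cut edges: Depot→Jct2 (9), Depot→Jct3 (4); capacity 9 + 4 = 13.

13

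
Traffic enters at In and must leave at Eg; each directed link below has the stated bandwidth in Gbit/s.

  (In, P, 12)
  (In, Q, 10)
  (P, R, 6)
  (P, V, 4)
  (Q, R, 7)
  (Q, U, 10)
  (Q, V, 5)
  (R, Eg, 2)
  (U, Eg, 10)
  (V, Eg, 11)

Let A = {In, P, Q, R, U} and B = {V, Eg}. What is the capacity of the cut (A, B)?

21

Edges leaving {In, P, Q, R, U}: P→V (4), Q→V (5), R→Eg (2), U→Eg (10).
Cut capacity = 4 + 5 + 2 + 10 = 21.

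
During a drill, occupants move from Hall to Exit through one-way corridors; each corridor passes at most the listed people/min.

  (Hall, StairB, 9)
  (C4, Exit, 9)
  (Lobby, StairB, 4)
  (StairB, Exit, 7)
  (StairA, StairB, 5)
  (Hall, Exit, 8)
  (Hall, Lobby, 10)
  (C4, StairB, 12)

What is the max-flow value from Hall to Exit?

15

Augment Hall→Exit: bottleneck 8, flow now 8.
Augment Hall→StairB→Exit: bottleneck 7, flow now 15.
No augmenting path remains; maximum flow = 15.
In the residual graph, reachable from Hall: {Hall, Lobby, StairB}.
Min-cut edges: Hall→Exit (8), StairB→Exit (7); capacity 8 + 7 = 15.
This cut is saturated, so no flow can exceed 15.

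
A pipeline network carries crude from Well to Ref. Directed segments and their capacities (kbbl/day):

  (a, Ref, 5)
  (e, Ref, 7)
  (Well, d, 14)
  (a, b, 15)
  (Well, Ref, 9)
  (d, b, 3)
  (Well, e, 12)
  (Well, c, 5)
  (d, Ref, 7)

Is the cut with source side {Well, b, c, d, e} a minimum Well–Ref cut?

Yes — it is a minimum cut (capacity 23).

Given cut capacity: 9 + 7 + 7 = 23.
Augment Well→Ref: bottleneck 9, flow now 9.
Augment Well→d→Ref: bottleneck 7, flow now 16.
Augment Well→e→Ref: bottleneck 7, flow now 23.
No augmenting path remains; maximum flow = 23.
Cut capacity 23 equals the max flow, so it is a minimum cut.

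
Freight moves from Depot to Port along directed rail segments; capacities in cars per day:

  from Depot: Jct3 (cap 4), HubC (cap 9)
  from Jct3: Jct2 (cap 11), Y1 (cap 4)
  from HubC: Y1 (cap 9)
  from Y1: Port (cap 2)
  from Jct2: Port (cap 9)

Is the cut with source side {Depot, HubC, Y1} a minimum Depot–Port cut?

Given cut capacity: 4 + 2 = 6.
Augment Depot→Jct3→Y1→Port: bottleneck 2, flow now 2.
Augment Depot→Jct3→Jct2→Port: bottleneck 2, flow now 4.
Augment Depot→HubC→Y1→Jct3→Jct2→Port: bottleneck 2, flow now 6. (uses reverse residual edge)
No augmenting path remains; maximum flow = 6.
Cut capacity 6 equals the max flow, so it is a minimum cut.

Yes — it is a minimum cut (capacity 6).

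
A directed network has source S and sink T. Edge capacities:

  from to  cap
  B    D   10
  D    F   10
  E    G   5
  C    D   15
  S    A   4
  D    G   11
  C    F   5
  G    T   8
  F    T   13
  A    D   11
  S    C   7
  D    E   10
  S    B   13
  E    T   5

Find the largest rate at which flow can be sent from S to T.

21

Augment S→C→F→T: bottleneck 5, flow now 5.
Augment S→A→D→E→T: bottleneck 4, flow now 9.
Augment S→B→D→E→T: bottleneck 1, flow now 10.
Augment S→B→D→F→T: bottleneck 8, flow now 18.
Augment S→B→D→G→T: bottleneck 1, flow now 19.
Augment S→C→D→G→T: bottleneck 2, flow now 21.
No augmenting path remains; maximum flow = 21.
In the residual graph, reachable from S: {S, B}.
Min-cut edges: S→A (4), S→C (7), B→D (10); capacity 4 + 7 + 10 = 21.
This cut is saturated, so no flow can exceed 21.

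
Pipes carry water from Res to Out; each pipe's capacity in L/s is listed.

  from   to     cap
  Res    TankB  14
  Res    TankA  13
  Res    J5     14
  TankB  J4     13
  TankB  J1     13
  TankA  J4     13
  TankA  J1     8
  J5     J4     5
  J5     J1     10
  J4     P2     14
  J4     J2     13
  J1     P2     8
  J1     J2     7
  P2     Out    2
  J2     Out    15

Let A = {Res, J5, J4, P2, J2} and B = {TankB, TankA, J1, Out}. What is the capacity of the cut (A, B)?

Edges leaving {Res, J5, J4, P2, J2}: Res→TankB (14), Res→TankA (13), J5→J1 (10), P2→Out (2), J2→Out (15).
Cut capacity = 14 + 13 + 10 + 2 + 15 = 54.

54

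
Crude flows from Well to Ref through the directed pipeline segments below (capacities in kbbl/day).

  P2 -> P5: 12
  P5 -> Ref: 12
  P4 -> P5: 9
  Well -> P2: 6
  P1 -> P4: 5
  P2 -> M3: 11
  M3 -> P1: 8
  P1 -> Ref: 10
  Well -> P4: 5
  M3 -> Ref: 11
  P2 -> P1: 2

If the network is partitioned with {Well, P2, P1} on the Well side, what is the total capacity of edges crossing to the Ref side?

43

Edges leaving {Well, P2, P1}: Well→P4 (5), P2→M3 (11), P2→P5 (12), P1→P4 (5), P1→Ref (10).
Cut capacity = 5 + 11 + 12 + 5 + 10 = 43.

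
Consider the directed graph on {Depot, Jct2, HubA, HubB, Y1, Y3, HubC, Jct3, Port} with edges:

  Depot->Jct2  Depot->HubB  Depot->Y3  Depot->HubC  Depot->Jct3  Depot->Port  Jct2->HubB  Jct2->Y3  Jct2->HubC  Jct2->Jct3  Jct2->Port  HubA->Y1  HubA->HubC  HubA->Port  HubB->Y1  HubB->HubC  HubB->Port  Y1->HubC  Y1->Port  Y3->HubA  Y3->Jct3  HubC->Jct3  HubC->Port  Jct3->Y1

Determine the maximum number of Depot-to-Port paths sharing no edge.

Assign every edge capacity 1; by Menger, the answer equals the max flow.
Path Depot→Port (+1); total 1.
Path Depot→Jct2→Port (+1); total 2.
Path Depot→HubB→Port (+1); total 3.
Path Depot→HubC→Port (+1); total 4.
Path Depot→Y3→HubA→Port (+1); total 5.
Path Depot→Jct3→Y1→Port (+1); total 6.
No residual Depot→Port path; max flow = 6.
Certifying cut of size 6: {Depot→HubB, Depot→HubC, Depot→Jct2, Depot→Jct3, Depot→Port, Depot→Y3}.

6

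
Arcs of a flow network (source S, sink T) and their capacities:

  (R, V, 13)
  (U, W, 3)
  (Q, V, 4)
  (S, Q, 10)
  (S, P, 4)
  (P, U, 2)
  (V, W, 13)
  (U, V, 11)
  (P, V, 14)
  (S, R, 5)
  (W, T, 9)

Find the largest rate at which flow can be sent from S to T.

9

Augment S→P→U→W→T: bottleneck 2, flow now 2.
Augment S→P→V→W→T: bottleneck 2, flow now 4.
Augment S→Q→V→W→T: bottleneck 4, flow now 8.
Augment S→R→V→W→T: bottleneck 1, flow now 9.
No augmenting path remains; maximum flow = 9.
In the residual graph, reachable from S: {S, P, Q, R, U, V, W}.
Min-cut edges: W→T (9); capacity 9 = 9.
This cut is saturated, so no flow can exceed 9.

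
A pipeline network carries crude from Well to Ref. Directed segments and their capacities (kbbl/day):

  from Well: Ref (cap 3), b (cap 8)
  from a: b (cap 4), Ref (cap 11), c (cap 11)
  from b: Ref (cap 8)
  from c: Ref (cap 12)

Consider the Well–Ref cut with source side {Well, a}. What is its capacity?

Edges leaving {Well, a}: Well→b (8), Well→Ref (3), a→b (4), a→c (11), a→Ref (11).
Cut capacity = 8 + 3 + 4 + 11 + 11 = 37.

37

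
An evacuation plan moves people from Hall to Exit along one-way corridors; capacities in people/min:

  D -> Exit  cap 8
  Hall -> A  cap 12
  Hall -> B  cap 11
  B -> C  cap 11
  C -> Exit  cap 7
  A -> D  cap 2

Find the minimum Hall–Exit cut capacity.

9

Augment Hall→A→D→Exit: bottleneck 2, flow now 2.
Augment Hall→B→C→Exit: bottleneck 7, flow now 9.
No augmenting path remains; maximum flow = 9.
By max-flow min-cut, the minimum cut capacity equals the max flow.
In the residual graph, reachable from Hall: {Hall, A, B, C}.
Min-cut edges: A→D (2), C→Exit (7); capacity 2 + 7 = 9.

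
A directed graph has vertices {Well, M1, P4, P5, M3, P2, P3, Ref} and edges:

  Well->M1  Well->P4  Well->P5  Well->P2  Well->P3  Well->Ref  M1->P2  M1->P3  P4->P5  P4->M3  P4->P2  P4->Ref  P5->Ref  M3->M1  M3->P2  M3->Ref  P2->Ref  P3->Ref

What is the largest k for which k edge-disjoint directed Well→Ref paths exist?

5

Assign every edge capacity 1; by Menger, the answer equals the max flow.
Path Well→Ref (+1); total 1.
Path Well→P4→Ref (+1); total 2.
Path Well→P5→Ref (+1); total 3.
Path Well→P2→Ref (+1); total 4.
Path Well→P3→Ref (+1); total 5.
No residual Well→Ref path; max flow = 5.
Certifying cut of size 5: {P2→Ref, P3→Ref, Well→P4, Well→P5, Well→Ref}.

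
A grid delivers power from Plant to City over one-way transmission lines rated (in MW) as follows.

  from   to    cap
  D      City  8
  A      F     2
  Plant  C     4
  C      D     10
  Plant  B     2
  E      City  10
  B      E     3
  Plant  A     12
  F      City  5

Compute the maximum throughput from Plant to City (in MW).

Augment Plant→A→F→City: bottleneck 2, flow now 2.
Augment Plant→B→E→City: bottleneck 2, flow now 4.
Augment Plant→C→D→City: bottleneck 4, flow now 8.
No augmenting path remains; maximum flow = 8.
In the residual graph, reachable from Plant: {Plant, A}.
Min-cut edges: Plant→B (2), Plant→C (4), A→F (2); capacity 2 + 4 + 2 = 8.
This cut is saturated, so no flow can exceed 8.

8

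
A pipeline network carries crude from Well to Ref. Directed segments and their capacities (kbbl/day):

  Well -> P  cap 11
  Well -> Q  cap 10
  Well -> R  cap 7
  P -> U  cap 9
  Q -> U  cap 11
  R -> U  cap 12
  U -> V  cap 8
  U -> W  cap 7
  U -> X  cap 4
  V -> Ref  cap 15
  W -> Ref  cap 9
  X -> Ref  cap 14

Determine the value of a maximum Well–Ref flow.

19

Augment Well→P→U→V→Ref: bottleneck 8, flow now 8.
Augment Well→P→U→W→Ref: bottleneck 1, flow now 9.
Augment Well→Q→U→W→Ref: bottleneck 6, flow now 15.
Augment Well→Q→U→X→Ref: bottleneck 4, flow now 19.
No augmenting path remains; maximum flow = 19.
In the residual graph, reachable from Well: {Well, P, Q, R, U}.
Min-cut edges: U→V (8), U→W (7), U→X (4); capacity 8 + 7 + 4 = 19.
This cut is saturated, so no flow can exceed 19.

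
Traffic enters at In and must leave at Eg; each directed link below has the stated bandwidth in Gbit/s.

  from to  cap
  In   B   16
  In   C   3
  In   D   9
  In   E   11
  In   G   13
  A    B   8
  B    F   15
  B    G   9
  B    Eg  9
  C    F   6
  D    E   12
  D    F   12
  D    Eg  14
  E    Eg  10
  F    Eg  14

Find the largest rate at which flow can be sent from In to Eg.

38

Augment In→B→Eg: bottleneck 9, flow now 9.
Augment In→D→Eg: bottleneck 9, flow now 18.
Augment In→E→Eg: bottleneck 10, flow now 28.
Augment In→B→F→Eg: bottleneck 7, flow now 35.
Augment In→C→F→Eg: bottleneck 3, flow now 38.
No augmenting path remains; maximum flow = 38.
In the residual graph, reachable from In: {In, E, G}.
Min-cut edges: In→B (16), In→C (3), In→D (9), E→Eg (10); capacity 16 + 3 + 9 + 10 = 38.
This cut is saturated, so no flow can exceed 38.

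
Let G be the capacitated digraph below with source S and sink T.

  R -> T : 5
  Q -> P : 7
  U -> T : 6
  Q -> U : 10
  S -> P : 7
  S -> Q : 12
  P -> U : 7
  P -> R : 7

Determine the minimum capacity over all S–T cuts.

Augment S→P→R→T: bottleneck 5, flow now 5.
Augment S→P→U→T: bottleneck 2, flow now 7.
Augment S→Q→U→T: bottleneck 4, flow now 11.
No augmenting path remains; maximum flow = 11.
By max-flow min-cut, the minimum cut capacity equals the max flow.
In the residual graph, reachable from S: {S, P, Q, R, U}.
Min-cut edges: R→T (5), U→T (6); capacity 5 + 6 = 11.

11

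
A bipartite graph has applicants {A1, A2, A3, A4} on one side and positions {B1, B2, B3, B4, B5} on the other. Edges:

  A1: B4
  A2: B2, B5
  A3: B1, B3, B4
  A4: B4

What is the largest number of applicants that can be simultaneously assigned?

3

Unit-capacity flow: source→left, listed edges, right→sink; max matching = max flow.
Augmenting path A1→B4 (+1); matched 1.
Augmenting path A2→B2 (+1); matched 2.
Augmenting path A3→B1 (+1); matched 3.
No augmenting path remains; maximum matching = 3.
König certificate: {A2, A3, B4} is a vertex cover of size 3 (every listed pair touches it), so no matching can be larger.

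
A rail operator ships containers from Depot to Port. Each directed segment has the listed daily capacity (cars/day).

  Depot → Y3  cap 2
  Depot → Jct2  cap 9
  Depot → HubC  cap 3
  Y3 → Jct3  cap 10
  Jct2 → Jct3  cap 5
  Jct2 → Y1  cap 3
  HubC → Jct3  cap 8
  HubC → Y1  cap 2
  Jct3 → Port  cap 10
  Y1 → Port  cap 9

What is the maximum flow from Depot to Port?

Augment Depot→Y3→Jct3→Port: bottleneck 2, flow now 2.
Augment Depot→Jct2→Jct3→Port: bottleneck 5, flow now 7.
Augment Depot→Jct2→Y1→Port: bottleneck 3, flow now 10.
Augment Depot→HubC→Jct3→Port: bottleneck 3, flow now 13.
No augmenting path remains; maximum flow = 13.
In the residual graph, reachable from Depot: {Depot, Jct2}.
Min-cut edges: Depot→Y3 (2), Depot→HubC (3), Jct2→Jct3 (5), Jct2→Y1 (3); capacity 2 + 3 + 5 + 3 = 13.
This cut is saturated, so no flow can exceed 13.

13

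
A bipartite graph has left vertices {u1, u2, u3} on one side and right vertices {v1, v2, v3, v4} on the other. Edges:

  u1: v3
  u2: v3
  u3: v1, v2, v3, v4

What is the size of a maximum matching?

Unit-capacity flow: source→left, listed edges, right→sink; max matching = max flow.
Augmenting path u1→v3 (+1); matched 1.
Augmenting path u3→v1 (+1); matched 2.
No augmenting path remains; maximum matching = 2.
König certificate: {u3, v3} is a vertex cover of size 2 (every listed pair touches it), so no matching can be larger.

2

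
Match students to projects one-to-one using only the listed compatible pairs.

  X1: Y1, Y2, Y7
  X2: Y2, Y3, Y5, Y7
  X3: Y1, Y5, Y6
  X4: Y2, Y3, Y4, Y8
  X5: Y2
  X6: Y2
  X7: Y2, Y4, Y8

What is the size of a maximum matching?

Unit-capacity flow: source→left, listed edges, right→sink; max matching = max flow.
Augmenting path X1→Y1 (+1); matched 1.
Augmenting path X2→Y2 (+1); matched 2.
Augmenting path X3→Y5 (+1); matched 3.
Augmenting path X4→Y3 (+1); matched 4.
Augmenting path X7→Y4 (+1); matched 5.
Augmenting path X5→Y2→X2→Y7 (+1); matched 6.
No augmenting path remains; maximum matching = 6.
König certificate: {X1, X2, X3, X4, X7, Y2} is a vertex cover of size 6 (every listed pair touches it), so no matching can be larger.

6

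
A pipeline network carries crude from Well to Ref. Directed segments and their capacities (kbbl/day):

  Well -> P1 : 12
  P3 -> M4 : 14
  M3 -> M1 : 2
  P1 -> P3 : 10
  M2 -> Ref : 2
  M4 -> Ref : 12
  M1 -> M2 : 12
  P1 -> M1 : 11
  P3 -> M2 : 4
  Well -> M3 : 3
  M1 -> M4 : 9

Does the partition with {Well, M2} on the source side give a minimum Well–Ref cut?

Given cut capacity: 3 + 12 + 2 = 17.
Augment Well→M3→M1→M4→Ref: bottleneck 2, flow now 2.
Augment Well→P1→P3→M4→Ref: bottleneck 10, flow now 12.
Augment Well→P1→M1→M2→Ref: bottleneck 2, flow now 14.
No augmenting path remains; maximum flow = 14.
In the residual graph, reachable from Well: {Well, M3}.
Min-cut edges: Well→P1 (12), M3→M1 (2); capacity 12 + 2 = 14.
Cut capacity 17 exceeds the max flow 14, so it is not minimum.

No — its capacity is 17, but the minimum cut has capacity 14.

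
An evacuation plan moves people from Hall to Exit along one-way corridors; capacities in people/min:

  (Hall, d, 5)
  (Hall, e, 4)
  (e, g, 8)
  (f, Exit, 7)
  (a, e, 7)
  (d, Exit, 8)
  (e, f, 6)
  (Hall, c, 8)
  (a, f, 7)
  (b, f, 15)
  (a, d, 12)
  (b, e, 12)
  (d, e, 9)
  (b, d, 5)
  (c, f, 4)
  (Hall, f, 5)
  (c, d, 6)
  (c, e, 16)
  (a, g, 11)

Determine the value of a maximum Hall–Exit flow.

15

Augment Hall→d→Exit: bottleneck 5, flow now 5.
Augment Hall→f→Exit: bottleneck 5, flow now 10.
Augment Hall→c→d→Exit: bottleneck 3, flow now 13.
Augment Hall→c→f→Exit: bottleneck 2, flow now 15.
No augmenting path remains; maximum flow = 15.
In the residual graph, reachable from Hall: {Hall, c, d, e, f, g}.
Min-cut edges: d→Exit (8), f→Exit (7); capacity 8 + 7 = 15.
This cut is saturated, so no flow can exceed 15.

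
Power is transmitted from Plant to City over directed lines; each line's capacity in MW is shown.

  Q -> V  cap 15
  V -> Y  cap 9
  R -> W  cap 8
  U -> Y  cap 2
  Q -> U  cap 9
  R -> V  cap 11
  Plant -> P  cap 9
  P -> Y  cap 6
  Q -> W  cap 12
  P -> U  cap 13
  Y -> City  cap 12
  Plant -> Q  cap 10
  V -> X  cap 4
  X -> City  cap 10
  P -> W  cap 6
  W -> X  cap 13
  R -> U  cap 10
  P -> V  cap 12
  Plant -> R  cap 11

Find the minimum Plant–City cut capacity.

22

Augment Plant→P→Y→City: bottleneck 6, flow now 6.
Augment Plant→P→U→Y→City: bottleneck 2, flow now 8.
Augment Plant→P→V→X→City: bottleneck 1, flow now 9.
Augment Plant→Q→V→X→City: bottleneck 3, flow now 12.
Augment Plant→Q→V→Y→City: bottleneck 4, flow now 16.
Augment Plant→Q→W→X→City: bottleneck 3, flow now 19.
Augment Plant→R→W→X→City: bottleneck 3, flow now 22.
No augmenting path remains; maximum flow = 22.
By max-flow min-cut, the minimum cut capacity equals the max flow.
In the residual graph, reachable from Plant: {Plant, P, Q, R, U, V, W, X, Y}.
Min-cut edges: X→City (10), Y→City (12); capacity 10 + 12 = 22.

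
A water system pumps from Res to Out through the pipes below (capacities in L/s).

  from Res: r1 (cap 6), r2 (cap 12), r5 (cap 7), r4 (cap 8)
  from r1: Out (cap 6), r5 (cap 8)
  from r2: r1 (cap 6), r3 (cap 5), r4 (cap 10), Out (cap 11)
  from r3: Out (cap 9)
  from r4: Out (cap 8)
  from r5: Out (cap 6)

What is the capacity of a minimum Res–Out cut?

Augment Res→r1→Out: bottleneck 6, flow now 6.
Augment Res→r2→Out: bottleneck 11, flow now 17.
Augment Res→r4→Out: bottleneck 8, flow now 25.
Augment Res→r5→Out: bottleneck 6, flow now 31.
Augment Res→r2→r3→Out: bottleneck 1, flow now 32.
No augmenting path remains; maximum flow = 32.
By max-flow min-cut, the minimum cut capacity equals the max flow.
In the residual graph, reachable from Res: {Res, r5}.
Min-cut edges: Res→r1 (6), Res→r2 (12), Res→r4 (8), r5→Out (6); capacity 6 + 12 + 8 + 6 = 32.

32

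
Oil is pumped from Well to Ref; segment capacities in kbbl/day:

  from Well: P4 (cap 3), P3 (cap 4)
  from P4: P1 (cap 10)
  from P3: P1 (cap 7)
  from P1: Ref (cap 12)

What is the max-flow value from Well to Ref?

7

Augment Well→P4→P1→Ref: bottleneck 3, flow now 3.
Augment Well→P3→P1→Ref: bottleneck 4, flow now 7.
No augmenting path remains; maximum flow = 7.
In the residual graph, reachable from Well: {Well}.
Min-cut edges: Well→P4 (3), Well→P3 (4); capacity 3 + 4 = 7.
This cut is saturated, so no flow can exceed 7.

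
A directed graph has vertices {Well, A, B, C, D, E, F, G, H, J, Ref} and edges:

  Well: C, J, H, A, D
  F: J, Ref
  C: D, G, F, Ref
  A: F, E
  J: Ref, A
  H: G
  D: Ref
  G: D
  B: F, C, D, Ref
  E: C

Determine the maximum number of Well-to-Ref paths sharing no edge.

4

Assign every edge capacity 1; by Menger, the answer equals the max flow.
Path Well→C→Ref (+1); total 1.
Path Well→D→Ref (+1); total 2.
Path Well→J→Ref (+1); total 3.
Path Well→A→F→Ref (+1); total 4.
No residual Well→Ref path; max flow = 4.
Certifying cut of size 4: {D→Ref, Well→A, Well→C, Well→J}.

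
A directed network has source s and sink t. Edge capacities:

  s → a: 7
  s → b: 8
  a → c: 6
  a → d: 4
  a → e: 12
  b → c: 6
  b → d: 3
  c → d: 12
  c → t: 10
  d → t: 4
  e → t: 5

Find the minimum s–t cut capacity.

15

Augment s→a→c→t: bottleneck 6, flow now 6.
Augment s→a→d→t: bottleneck 1, flow now 7.
Augment s→b→c→t: bottleneck 4, flow now 11.
Augment s→b→d→t: bottleneck 3, flow now 14.
Augment s→b→c→a→e→t: bottleneck 1, flow now 15. (uses reverse residual edge)
No augmenting path remains; maximum flow = 15.
By max-flow min-cut, the minimum cut capacity equals the max flow.
In the residual graph, reachable from s: {s}.
Min-cut edges: s→a (7), s→b (8); capacity 7 + 8 = 15.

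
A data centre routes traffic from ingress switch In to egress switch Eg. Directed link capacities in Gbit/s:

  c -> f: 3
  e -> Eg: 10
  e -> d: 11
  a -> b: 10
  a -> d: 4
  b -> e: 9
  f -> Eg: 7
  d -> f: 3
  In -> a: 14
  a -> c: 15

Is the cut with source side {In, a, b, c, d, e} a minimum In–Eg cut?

No — its capacity is 16, but the minimum cut has capacity 14.

Given cut capacity: 3 + 3 + 10 = 16.
Augment In→a→b→e→Eg: bottleneck 9, flow now 9.
Augment In→a→c→f→Eg: bottleneck 3, flow now 12.
Augment In→a→d→f→Eg: bottleneck 2, flow now 14.
No augmenting path remains; maximum flow = 14.
In the residual graph, reachable from In: {In}.
Min-cut edges: In→a (14); capacity 14 = 14.
Cut capacity 16 exceeds the max flow 14, so it is not minimum.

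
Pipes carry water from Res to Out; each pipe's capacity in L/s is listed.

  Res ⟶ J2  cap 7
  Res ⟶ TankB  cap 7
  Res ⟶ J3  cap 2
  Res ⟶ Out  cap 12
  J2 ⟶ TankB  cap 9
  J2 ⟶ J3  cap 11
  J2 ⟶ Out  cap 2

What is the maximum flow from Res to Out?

14

Augment Res→Out: bottleneck 12, flow now 12.
Augment Res→J2→Out: bottleneck 2, flow now 14.
No augmenting path remains; maximum flow = 14.
In the residual graph, reachable from Res: {Res, J2, TankB, J3}.
Min-cut edges: Res→Out (12), J2→Out (2); capacity 12 + 2 = 14.
This cut is saturated, so no flow can exceed 14.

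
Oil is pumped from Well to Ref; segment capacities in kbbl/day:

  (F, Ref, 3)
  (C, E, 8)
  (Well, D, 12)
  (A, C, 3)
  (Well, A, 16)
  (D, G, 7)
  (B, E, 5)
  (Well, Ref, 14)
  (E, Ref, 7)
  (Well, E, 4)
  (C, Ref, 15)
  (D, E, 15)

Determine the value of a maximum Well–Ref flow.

Augment Well→Ref: bottleneck 14, flow now 14.
Augment Well→E→Ref: bottleneck 4, flow now 18.
Augment Well→A→C→Ref: bottleneck 3, flow now 21.
Augment Well→D→E→Ref: bottleneck 3, flow now 24.
No augmenting path remains; maximum flow = 24.
In the residual graph, reachable from Well: {Well, A, D, E, G}.
Min-cut edges: Well→Ref (14), A→C (3), E→Ref (7); capacity 14 + 3 + 7 = 24.
This cut is saturated, so no flow can exceed 24.

24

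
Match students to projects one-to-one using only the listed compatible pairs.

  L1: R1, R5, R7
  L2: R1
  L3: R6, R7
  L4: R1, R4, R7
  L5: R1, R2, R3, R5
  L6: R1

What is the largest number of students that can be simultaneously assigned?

Unit-capacity flow: source→left, listed edges, right→sink; max matching = max flow.
Augmenting path L1→R1 (+1); matched 1.
Augmenting path L3→R6 (+1); matched 2.
Augmenting path L4→R4 (+1); matched 3.
Augmenting path L5→R2 (+1); matched 4.
Augmenting path L2→R1→L1→R5 (+1); matched 5.
No augmenting path remains; maximum matching = 5.
König certificate: {L1, L3, L4, L5, R1} is a vertex cover of size 5 (every listed pair touches it), so no matching can be larger.

5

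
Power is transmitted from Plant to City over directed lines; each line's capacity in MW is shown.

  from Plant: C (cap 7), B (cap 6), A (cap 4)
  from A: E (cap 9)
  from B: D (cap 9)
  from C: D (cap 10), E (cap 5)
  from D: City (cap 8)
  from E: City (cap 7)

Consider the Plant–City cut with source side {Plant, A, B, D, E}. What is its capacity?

Edges leaving {Plant, A, B, D, E}: Plant→C (7), D→City (8), E→City (7).
Cut capacity = 7 + 8 + 7 = 22.

22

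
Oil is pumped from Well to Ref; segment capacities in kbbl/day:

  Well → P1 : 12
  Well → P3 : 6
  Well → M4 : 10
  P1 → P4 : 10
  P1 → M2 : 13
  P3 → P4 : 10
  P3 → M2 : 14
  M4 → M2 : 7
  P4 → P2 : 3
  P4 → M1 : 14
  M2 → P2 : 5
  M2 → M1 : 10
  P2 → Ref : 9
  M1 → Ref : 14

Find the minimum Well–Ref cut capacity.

Augment Well→P1→P4→P2→Ref: bottleneck 3, flow now 3.
Augment Well→P1→P4→M1→Ref: bottleneck 7, flow now 10.
Augment Well→P1→M2→P2→Ref: bottleneck 2, flow now 12.
Augment Well→P3→P4→M1→Ref: bottleneck 6, flow now 18.
Augment Well→M4→M2→P2→Ref: bottleneck 3, flow now 21.
Augment Well→M4→M2→M1→Ref: bottleneck 1, flow now 22.
No augmenting path remains; maximum flow = 22.
By max-flow min-cut, the minimum cut capacity equals the max flow.
In the residual graph, reachable from Well: {Well, P1, P3, M4, P4, M2, M1}.
Min-cut edges: P4→P2 (3), M2→P2 (5), M1→Ref (14); capacity 3 + 5 + 14 = 22.

22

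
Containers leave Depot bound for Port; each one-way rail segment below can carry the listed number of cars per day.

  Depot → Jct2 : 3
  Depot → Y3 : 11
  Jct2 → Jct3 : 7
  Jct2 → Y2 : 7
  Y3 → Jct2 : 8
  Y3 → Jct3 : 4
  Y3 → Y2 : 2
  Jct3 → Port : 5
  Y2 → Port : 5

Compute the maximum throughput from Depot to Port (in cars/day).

Augment Depot→Jct2→Jct3→Port: bottleneck 3, flow now 3.
Augment Depot→Y3→Jct3→Port: bottleneck 2, flow now 5.
Augment Depot→Y3→Y2→Port: bottleneck 2, flow now 7.
Augment Depot→Y3→Jct2→Y2→Port: bottleneck 3, flow now 10.
No augmenting path remains; maximum flow = 10.
In the residual graph, reachable from Depot: {Depot, Jct2, Y3, Jct3, Y2}.
Min-cut edges: Jct3→Port (5), Y2→Port (5); capacity 5 + 5 = 10.
This cut is saturated, so no flow can exceed 10.

10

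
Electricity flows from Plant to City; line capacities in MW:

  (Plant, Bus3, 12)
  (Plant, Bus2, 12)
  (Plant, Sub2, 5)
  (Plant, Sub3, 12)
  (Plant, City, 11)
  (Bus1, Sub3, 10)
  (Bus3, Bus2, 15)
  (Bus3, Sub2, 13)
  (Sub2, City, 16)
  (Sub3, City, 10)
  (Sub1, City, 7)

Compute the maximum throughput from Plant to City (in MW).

37

Augment Plant→City: bottleneck 11, flow now 11.
Augment Plant→Sub2→City: bottleneck 5, flow now 16.
Augment Plant→Sub3→City: bottleneck 10, flow now 26.
Augment Plant→Bus3→Sub2→City: bottleneck 11, flow now 37.
No augmenting path remains; maximum flow = 37.
In the residual graph, reachable from Plant: {Plant, Bus3, Bus2, Sub2, Sub3}.
Min-cut edges: Plant→City (11), Sub2→City (16), Sub3→City (10); capacity 11 + 16 + 10 = 37.
This cut is saturated, so no flow can exceed 37.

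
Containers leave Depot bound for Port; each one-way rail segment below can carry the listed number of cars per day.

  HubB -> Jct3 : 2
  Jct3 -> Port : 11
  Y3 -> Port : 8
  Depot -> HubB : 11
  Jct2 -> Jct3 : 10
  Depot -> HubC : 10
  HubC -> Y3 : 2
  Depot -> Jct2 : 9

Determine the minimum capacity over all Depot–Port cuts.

13

Augment Depot→Jct2→Jct3→Port: bottleneck 9, flow now 9.
Augment Depot→HubB→Jct3→Port: bottleneck 2, flow now 11.
Augment Depot→HubC→Y3→Port: bottleneck 2, flow now 13.
No augmenting path remains; maximum flow = 13.
By max-flow min-cut, the minimum cut capacity equals the max flow.
In the residual graph, reachable from Depot: {Depot, HubB, HubC}.
Min-cut edges: Depot→Jct2 (9), HubB→Jct3 (2), HubC→Y3 (2); capacity 9 + 2 + 2 = 13.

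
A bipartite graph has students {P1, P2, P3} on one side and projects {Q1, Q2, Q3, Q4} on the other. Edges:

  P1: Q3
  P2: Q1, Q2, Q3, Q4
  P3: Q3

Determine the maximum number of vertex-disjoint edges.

Unit-capacity flow: source→left, listed edges, right→sink; max matching = max flow.
Augmenting path P1→Q3 (+1); matched 1.
Augmenting path P2→Q1 (+1); matched 2.
No augmenting path remains; maximum matching = 2.
König certificate: {P2, Q3} is a vertex cover of size 2 (every listed pair touches it), so no matching can be larger.

2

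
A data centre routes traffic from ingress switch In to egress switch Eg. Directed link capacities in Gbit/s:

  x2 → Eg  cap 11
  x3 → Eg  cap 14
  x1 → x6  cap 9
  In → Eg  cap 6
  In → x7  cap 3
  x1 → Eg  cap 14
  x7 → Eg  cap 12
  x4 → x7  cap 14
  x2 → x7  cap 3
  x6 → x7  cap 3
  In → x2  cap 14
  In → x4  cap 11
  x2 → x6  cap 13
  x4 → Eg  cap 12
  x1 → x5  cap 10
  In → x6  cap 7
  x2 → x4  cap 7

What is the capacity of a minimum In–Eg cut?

37

Augment In→Eg: bottleneck 6, flow now 6.
Augment In→x2→Eg: bottleneck 11, flow now 17.
Augment In→x4→Eg: bottleneck 11, flow now 28.
Augment In→x7→Eg: bottleneck 3, flow now 31.
Augment In→x2→x4→Eg: bottleneck 1, flow now 32.
Augment In→x2→x7→Eg: bottleneck 2, flow now 34.
Augment In→x6→x7→Eg: bottleneck 3, flow now 37.
No augmenting path remains; maximum flow = 37.
By max-flow min-cut, the minimum cut capacity equals the max flow.
In the residual graph, reachable from In: {In, x6}.
Min-cut edges: In→x2 (14), In→x4 (11), In→x7 (3), In→Eg (6), x6→x7 (3); capacity 14 + 11 + 3 + 6 + 3 = 37.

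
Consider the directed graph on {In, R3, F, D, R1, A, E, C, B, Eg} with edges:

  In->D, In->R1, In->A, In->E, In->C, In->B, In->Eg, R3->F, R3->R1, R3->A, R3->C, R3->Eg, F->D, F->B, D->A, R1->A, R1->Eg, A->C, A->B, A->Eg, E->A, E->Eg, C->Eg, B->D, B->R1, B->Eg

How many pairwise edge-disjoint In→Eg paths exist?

6

Assign every edge capacity 1; by Menger, the answer equals the max flow.
Path In→Eg (+1); total 1.
Path In→R1→Eg (+1); total 2.
Path In→A→Eg (+1); total 3.
Path In→E→Eg (+1); total 4.
Path In→C→Eg (+1); total 5.
Path In→B→Eg (+1); total 6.
No residual In→Eg path; max flow = 6.
Certifying cut of size 6: {A→Eg, B→Eg, C→Eg, In→E, In→Eg, R1→Eg}.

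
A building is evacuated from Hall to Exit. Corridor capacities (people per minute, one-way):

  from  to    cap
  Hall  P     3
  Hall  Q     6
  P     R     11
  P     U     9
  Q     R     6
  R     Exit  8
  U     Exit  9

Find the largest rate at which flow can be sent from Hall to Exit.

9

Augment Hall→P→R→Exit: bottleneck 3, flow now 3.
Augment Hall→Q→R→Exit: bottleneck 5, flow now 8.
Augment Hall→Q→R→P→U→Exit: bottleneck 1, flow now 9. (uses reverse residual edge)
No augmenting path remains; maximum flow = 9.
In the residual graph, reachable from Hall: {Hall}.
Min-cut edges: Hall→P (3), Hall→Q (6); capacity 3 + 6 = 9.
This cut is saturated, so no flow can exceed 9.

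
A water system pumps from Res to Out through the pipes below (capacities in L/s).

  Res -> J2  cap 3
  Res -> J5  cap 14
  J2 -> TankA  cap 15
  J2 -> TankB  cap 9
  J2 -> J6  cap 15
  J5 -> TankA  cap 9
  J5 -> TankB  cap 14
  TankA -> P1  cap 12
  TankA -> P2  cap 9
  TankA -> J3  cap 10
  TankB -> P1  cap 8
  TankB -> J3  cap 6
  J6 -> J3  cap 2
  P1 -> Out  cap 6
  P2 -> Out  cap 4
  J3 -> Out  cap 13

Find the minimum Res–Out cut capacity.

Augment Res→J2→TankA→P1→Out: bottleneck 3, flow now 3.
Augment Res→J5→TankA→P1→Out: bottleneck 3, flow now 6.
Augment Res→J5→TankA→P2→Out: bottleneck 4, flow now 10.
Augment Res→J5→TankA→J3→Out: bottleneck 2, flow now 12.
Augment Res→J5→TankB→J3→Out: bottleneck 5, flow now 17.
No augmenting path remains; maximum flow = 17.
By max-flow min-cut, the minimum cut capacity equals the max flow.
In the residual graph, reachable from Res: {Res}.
Min-cut edges: Res→J2 (3), Res→J5 (14); capacity 3 + 14 = 17.

17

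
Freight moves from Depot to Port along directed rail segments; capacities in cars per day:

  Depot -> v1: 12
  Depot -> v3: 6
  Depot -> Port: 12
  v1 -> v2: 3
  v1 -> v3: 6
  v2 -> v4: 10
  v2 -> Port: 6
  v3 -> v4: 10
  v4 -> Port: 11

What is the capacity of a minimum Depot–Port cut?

25

Augment Depot→Port: bottleneck 12, flow now 12.
Augment Depot→v1→v2→Port: bottleneck 3, flow now 15.
Augment Depot→v3→v4→Port: bottleneck 6, flow now 21.
Augment Depot→v1→v3→v4→Port: bottleneck 4, flow now 25.
No augmenting path remains; maximum flow = 25.
By max-flow min-cut, the minimum cut capacity equals the max flow.
In the residual graph, reachable from Depot: {Depot, v1, v3}.
Min-cut edges: Depot→Port (12), v1→v2 (3), v3→v4 (10); capacity 12 + 3 + 10 = 25.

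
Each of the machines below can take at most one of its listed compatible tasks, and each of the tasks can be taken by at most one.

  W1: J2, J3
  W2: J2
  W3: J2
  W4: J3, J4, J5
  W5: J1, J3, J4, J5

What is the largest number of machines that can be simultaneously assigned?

4

Unit-capacity flow: source→left, listed edges, right→sink; max matching = max flow.
Augmenting path W1→J2 (+1); matched 1.
Augmenting path W4→J3 (+1); matched 2.
Augmenting path W5→J1 (+1); matched 3.
Augmenting path W2→J2→W1→J3→W4→J4 (+1); matched 4.
No augmenting path remains; maximum matching = 4.
König certificate: {W1, W4, W5, J2} is a vertex cover of size 4 (every listed pair touches it), so no matching can be larger.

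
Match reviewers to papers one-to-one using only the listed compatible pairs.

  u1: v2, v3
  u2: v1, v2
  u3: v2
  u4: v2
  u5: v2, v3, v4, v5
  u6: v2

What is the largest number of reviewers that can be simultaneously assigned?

Unit-capacity flow: source→left, listed edges, right→sink; max matching = max flow.
Augmenting path u1→v2 (+1); matched 1.
Augmenting path u2→v1 (+1); matched 2.
Augmenting path u5→v3 (+1); matched 3.
Augmenting path u3→v2→u1→v3→u5→v4 (+1); matched 4.
No augmenting path remains; maximum matching = 4.
König certificate: {u1, u2, u5, v2} is a vertex cover of size 4 (every listed pair touches it), so no matching can be larger.

4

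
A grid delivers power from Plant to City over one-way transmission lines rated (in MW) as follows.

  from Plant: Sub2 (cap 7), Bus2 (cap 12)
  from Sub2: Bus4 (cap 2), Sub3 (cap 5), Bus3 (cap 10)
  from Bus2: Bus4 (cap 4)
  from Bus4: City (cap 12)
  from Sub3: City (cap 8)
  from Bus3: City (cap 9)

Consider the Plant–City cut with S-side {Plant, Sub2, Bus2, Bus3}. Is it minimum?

Given cut capacity: 2 + 5 + 4 + 9 = 20.
Augment Plant→Sub2→Bus4→City: bottleneck 2, flow now 2.
Augment Plant→Sub2→Sub3→City: bottleneck 5, flow now 7.
Augment Plant→Bus2→Bus4→City: bottleneck 4, flow now 11.
No augmenting path remains; maximum flow = 11.
In the residual graph, reachable from Plant: {Plant, Bus2}.
Min-cut edges: Plant→Sub2 (7), Bus2→Bus4 (4); capacity 7 + 4 = 11.
Cut capacity 20 exceeds the max flow 11, so it is not minimum.

No — its capacity is 20, but the minimum cut has capacity 11.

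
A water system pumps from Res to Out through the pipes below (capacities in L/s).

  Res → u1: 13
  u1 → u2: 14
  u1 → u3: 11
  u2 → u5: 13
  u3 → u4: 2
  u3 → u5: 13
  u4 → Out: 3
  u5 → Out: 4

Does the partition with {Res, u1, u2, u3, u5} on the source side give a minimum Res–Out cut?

Yes — it is a minimum cut (capacity 6).

Given cut capacity: 2 + 4 = 6.
Augment Res→u1→u2→u5→Out: bottleneck 4, flow now 4.
Augment Res→u1→u3→u4→Out: bottleneck 2, flow now 6.
No augmenting path remains; maximum flow = 6.
Cut capacity 6 equals the max flow, so it is a minimum cut.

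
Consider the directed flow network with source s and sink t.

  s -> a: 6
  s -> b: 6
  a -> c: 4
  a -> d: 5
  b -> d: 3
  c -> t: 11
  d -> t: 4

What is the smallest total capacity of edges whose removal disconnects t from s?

Augment s→a→c→t: bottleneck 4, flow now 4.
Augment s→a→d→t: bottleneck 2, flow now 6.
Augment s→b→d→t: bottleneck 2, flow now 8.
No augmenting path remains; maximum flow = 8.
By max-flow min-cut, the minimum cut capacity equals the max flow.
In the residual graph, reachable from s: {s, a, b, d}.
Min-cut edges: a→c (4), d→t (4); capacity 4 + 4 = 8.

8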